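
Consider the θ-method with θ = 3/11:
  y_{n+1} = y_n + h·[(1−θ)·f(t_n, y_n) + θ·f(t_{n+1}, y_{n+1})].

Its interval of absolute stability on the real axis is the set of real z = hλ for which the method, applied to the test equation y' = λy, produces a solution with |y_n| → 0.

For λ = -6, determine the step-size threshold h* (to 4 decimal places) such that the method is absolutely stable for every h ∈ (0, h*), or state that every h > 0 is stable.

(-4.4000,0); λ=-6 ⇒ h* = (22/5)/6 = 0.7333.

With y'=λy (z=hλ):
  y_{n+1} = y_n + z·[8/11·y_n + 3/11·y_{n+1}] ⇒ (1 − 3/11z)y_{n+1} = (1 + 8/11z)y_n
  R(z) = (1 + 8/11z)/(1 − 3/11z).

Solve |R(x)|<1 on ℝ⁻.
x=-0.75: |R|=0.3774
R=−1: 1+8/11x = −1+3/11x ⇒ -5/11x=2 ⇒ x=2/(-5/11)=-4.4000
Confirm numerically:
  x=-4.220: |R|=0.96196 <1
  x=-3.653: |R|=0.82991 <1
  x=-3.345: |R|=0.74923 <1
  x=-1.890: |R|=0.24715 <1
  x=-4.933: |R|=1.10330 >1
  x=-4.739: |R|=1.06722 >1
  x=-4.460: |R|=1.01231 >1
Stable set (-4.4000, 0).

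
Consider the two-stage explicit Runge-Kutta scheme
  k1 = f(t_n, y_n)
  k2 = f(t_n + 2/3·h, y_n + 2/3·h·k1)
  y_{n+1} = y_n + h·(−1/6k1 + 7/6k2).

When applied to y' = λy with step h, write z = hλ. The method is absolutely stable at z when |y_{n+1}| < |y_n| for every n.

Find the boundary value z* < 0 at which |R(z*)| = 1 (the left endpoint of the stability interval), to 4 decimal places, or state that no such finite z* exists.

Set f=λy, z=hλ:
  k1=λy_n ⇒ h·k1=z·y_n;  k2=λ(1+2/3z)y_n ⇒ h·k2=z(1+2/3z)y_n
  y_{n+1}/y_n = 1 − 1/6z + 7/6z(1+2/3z) = 1 + z + 7/9z²
  ⇒ R(z) = 1 + z + 7/9z².

Find x<0 with |R(x)|<1.
x=-0.94: |R|=0.7472
R=1: x+7/9x²=0 ⇒ x=−9/7=-1.2857; min R=1−1/(4·7/9)=0.6786>−1
Confirm numerically:
  x=-1.102: |R|=0.84254 <1
  x=-0.940: |R|=0.74724 <1
  x=-0.696: |R|=0.68077 <1
  x=-0.661: |R|=0.67883 <1
  x=-1.752: |R|=1.63539 >1
  x=-1.408: |R|=1.13392 >1
  x=-1.363: |R|=1.08193 >1
So |R|<1 on (-1.2857, 0).

left endpoint -1.2857.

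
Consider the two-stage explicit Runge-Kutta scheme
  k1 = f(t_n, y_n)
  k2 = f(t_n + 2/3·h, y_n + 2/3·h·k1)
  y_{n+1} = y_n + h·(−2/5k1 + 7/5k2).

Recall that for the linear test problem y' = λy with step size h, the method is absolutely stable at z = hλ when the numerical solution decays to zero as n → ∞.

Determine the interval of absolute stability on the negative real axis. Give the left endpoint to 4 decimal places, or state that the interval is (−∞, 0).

z∈(-1.0714,0).

With y'=λy (z=hλ):
  k1=λy_n ⇒ h·k1=z·y_n;  k2=λ(1+2/3z)y_n ⇒ h·k2=z(1+2/3z)y_n
  y_{n+1}/y_n = 1 − 2/5z + 7/5z(1+2/3z) = 1 + z + 14/15z²
  so R(z) = 1 + z + 14/15z².

Solve |R(x)|<1 on ℝ⁻.
x=-1.11: |R|=1.0400
R=1: x+14/15x²=0 ⇒ x=−15/14=-1.0714; min R=1−1/(4·14/15)=0.7321>−1
Confirm numerically:
  x=-0.879: |R|=0.84213 <1
  x=-0.874: |R|=0.83895 <1
  x=-0.696: |R|=0.75612 <1
  x=-1.665: |R|=1.92241 >1
  x=-1.392: |R|=1.41649 >1
So |R|<1 on (-1.0714, 0).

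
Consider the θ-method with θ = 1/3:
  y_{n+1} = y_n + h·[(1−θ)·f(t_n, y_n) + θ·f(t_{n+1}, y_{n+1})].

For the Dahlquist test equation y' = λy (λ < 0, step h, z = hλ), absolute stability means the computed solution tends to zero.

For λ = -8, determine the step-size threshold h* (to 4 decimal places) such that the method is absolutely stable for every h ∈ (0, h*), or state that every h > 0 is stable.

(-6.0000,0); λ=-8 ⇒ h* = (6)/8 = 0.7500.

With y'=λy (z=hλ):
  y_{n+1} = y_n + z·[2/3·y_n + 1/3·y_{n+1}] ⇒ (1 − 1/3z)y_{n+1} = (1 + 2/3z)y_n
  Hence R(z) = (1 + 2/3z)/(1 − 1/3z).

Need |R(x)|<1, x<0.
x=-1.34: |R|=0.0737
R=−1: 1+2/3x = −1+1/3x ⇒ -1/3x=2 ⇒ x=2/(-1/3)=-6.0000
Confirm numerically:
  x=-4.606: |R|=0.81672 <1
  x=-3.708: |R|=0.65832 <1
  x=-3.636: |R|=0.64376 <1
  x=-3.632: |R|=0.64294 <1
  x=-6.568: |R|=1.05936 >1
  x=-6.416: |R|=1.04418 >1
Interval (-6.0000, 0).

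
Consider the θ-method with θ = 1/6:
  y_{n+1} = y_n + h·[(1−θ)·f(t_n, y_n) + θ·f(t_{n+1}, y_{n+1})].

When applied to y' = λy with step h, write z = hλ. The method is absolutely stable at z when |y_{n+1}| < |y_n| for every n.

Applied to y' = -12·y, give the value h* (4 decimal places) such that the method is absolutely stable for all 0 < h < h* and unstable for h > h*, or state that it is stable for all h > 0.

(-3.0000,0); λ=-12 ⇒ h* = (3)/12 = 0.2500.

On y'=λy, z=hλ:
  y_{n+1} = y_n + z·[5/6·y_n + 1/6·y_{n+1}] ⇒ (1 − 1/6z)y_{n+1} = (1 + 5/6z)y_n
  Hence R(z) = (1 + 5/6z)/(1 − 1/6z).

Solve |R(x)|<1 on ℝ⁻.
x=-0.93: |R|=0.1948
R=−1: 1+5/6x = −1+1/6x ⇒ -2/3x=2 ⇒ x=2/(-2/3)=-3.0000
Confirm numerically:
  x=-2.811: |R|=0.91420 <1
  x=-2.804: |R|=0.91095 <1
  x=-1.739: |R|=0.34824 <1
  x=-1.337: |R|=0.09336 <1
  x=-3.465: |R|=1.19651 >1
  x=-3.042: |R|=1.01858 >1
So |R|<1 on (-3.0000, 0).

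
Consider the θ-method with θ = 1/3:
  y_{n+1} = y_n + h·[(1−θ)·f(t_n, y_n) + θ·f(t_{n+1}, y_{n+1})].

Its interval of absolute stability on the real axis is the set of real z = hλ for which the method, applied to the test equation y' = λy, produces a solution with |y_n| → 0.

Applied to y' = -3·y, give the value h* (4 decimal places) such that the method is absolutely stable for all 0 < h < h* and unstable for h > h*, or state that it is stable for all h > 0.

With y'=λy (z=hλ):
  y_{n+1} = y_n + z·[2/3·y_n + 1/3·y_{n+1}] ⇒ (1 − 1/3z)y_{n+1} = (1 + 2/3z)y_n
  so R(z) = (1 + 2/3z)/(1 − 1/3z).

Need |R(x)|<1, x<0.
x=-1.74: |R|=0.1013
R=−1: 1+2/3x = −1+1/3x ⇒ -1/3x=2 ⇒ x=2/(-1/3)=-6.0000
Confirm numerically:
  x=-5.504: |R|=0.94167 <1
  x=-3.750: |R|=0.66667 <1
  x=-3.471: |R|=0.60918 <1
  x=-6.353: |R|=1.03774 >1
  x=-6.338: |R|=1.03620 >1
Stable set (-6.0000, 0).

(-6.0000,0); λ=-3 ⇒ h* = (6)/3 = 2.0000.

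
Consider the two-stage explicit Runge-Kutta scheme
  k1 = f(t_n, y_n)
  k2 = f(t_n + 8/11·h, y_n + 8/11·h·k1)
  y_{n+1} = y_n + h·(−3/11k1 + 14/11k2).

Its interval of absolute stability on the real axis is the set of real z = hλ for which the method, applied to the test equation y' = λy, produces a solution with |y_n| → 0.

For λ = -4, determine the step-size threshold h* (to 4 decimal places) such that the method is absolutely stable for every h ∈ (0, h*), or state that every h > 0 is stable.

Set f=λy, z=hλ:
  k1=λy_n ⇒ h·k1=z·y_n;  k2=λ(1+8/11z)y_n ⇒ h·k2=z(1+8/11z)y_n
  y_{n+1}/y_n = 1 − 3/11z + 14/11z(1+8/11z) = 1 + z + 112/121z²
  R(z) = 1 + z + 112/121z².

Solve |R(x)|<1 on ℝ⁻.
x=-1.35: |R|=1.3369
R=1: x+112/121x²=0 ⇒ x=−121/112=-1.0804; min R=1−1/(4·112/121)=0.7299>−1
Confirm numerically:
  x=-0.931: |R|=0.87129 <1
  x=-0.853: |R|=0.82049 <1
  x=-0.753: |R|=0.77183 <1
  x=-0.626: |R|=0.73673 <1
  x=-1.648: |R|=1.86589 >1
  x=-1.412: |R|=1.43345 >1
  x=-1.152: |R|=1.07639 >1
So |R|<1 on (-1.0804, 0).

(-1.0804,0); λ=-4 ⇒ h* = (121/112)/4 = 0.2701.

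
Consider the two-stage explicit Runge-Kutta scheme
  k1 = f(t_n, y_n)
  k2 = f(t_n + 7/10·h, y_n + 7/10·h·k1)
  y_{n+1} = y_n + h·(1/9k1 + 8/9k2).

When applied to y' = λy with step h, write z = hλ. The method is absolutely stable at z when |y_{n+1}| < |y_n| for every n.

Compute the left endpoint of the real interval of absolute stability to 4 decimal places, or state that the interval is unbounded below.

On y'=λy, z=hλ:
  k1=λy_n ⇒ h·k1=z·y_n;  k2=λ(1+7/10z)y_n ⇒ h·k2=z(1+7/10z)y_n
  y_{n+1}/y_n = 1 + 1/9z + 8/9z(1+7/10z) = 1 + z + 28/45z²
  so R(z) = 1 + z + 28/45z².

Need |R(x)|<1, x<0.
x=-1.51: |R|=0.9087
R=1: x+28/45x²=0 ⇒ x=−45/28=-1.6071; min R=1−1/(4·28/45)=0.5982>−1
Confirm numerically:
  x=-1.576: |R|=0.96946 <1
  x=-1.275: |R|=0.73650 <1
  x=-0.895: |R|=0.60342 <1
  x=-0.889: |R|=0.60276 <1
  x=-2.124: |R|=1.68308 >1
  x=-1.774: |R|=1.18418 >1
So |R|<1 on (-1.6071, 0).

left endpoint -1.6071.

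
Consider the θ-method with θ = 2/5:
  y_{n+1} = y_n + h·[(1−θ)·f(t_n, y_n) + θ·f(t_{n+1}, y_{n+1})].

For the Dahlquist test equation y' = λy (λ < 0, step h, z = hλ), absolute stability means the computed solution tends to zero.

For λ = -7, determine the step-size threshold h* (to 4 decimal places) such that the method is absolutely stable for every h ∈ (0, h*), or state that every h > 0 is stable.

On y'=λy, z=hλ:
  y_{n+1} = y_n + z·[3/5·y_n + 2/5·y_{n+1}] ⇒ (1 − 2/5z)y_{n+1} = (1 + 3/5z)y_n
  Hence R(z) = (1 + 3/5z)/(1 − 2/5z).

Find x<0 with |R(x)|<1.
x=-0.84: |R|=0.3713
R=−1: 1+3/5x = −1+2/5x ⇒ -1/5x=2 ⇒ x=2/(-1/5)=-10.0000
Confirm numerically:
  x=-6.681: |R|=0.81925 <1
  x=-5.882: |R|=0.75435 <1
  x=-5.603: |R|=0.72868 <1
  x=-4.242: |R|=0.57298 <1
  x=-10.480: |R|=1.01849 >1
  x=-10.207: |R|=1.00815 >1
So |R|<1 on (-10.0000, 0).

(-10.0000,0); λ=-7 ⇒ h* = (10)/7 = 1.4286.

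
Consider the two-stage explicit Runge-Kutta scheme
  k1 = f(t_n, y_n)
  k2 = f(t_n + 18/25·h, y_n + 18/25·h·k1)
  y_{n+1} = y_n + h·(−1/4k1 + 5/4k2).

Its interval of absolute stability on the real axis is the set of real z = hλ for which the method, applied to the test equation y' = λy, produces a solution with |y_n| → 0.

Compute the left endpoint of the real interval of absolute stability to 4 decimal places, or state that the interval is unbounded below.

z* = -1.1111.

Test eqn y'=λy, z=hλ:
  k1=λy_n ⇒ h·k1=z·y_n;  k2=λ(1+18/25z)y_n ⇒ h·k2=z(1+18/25z)y_n
  y_{n+1}/y_n = 1 − 1/4z + 5/4z(1+18/25z) = 1 + z + 9/10z²
  Hence R(z) = 1 + z + 9/10z².

Find x<0 with |R(x)|<1.
x=-1.21: |R|=1.1077
R=1: x+9/10x²=0 ⇒ x=−10/9=-1.1111; min R=1−1/(4·9/10)=0.7222>−1
Confirm numerically:
  x=-0.947: |R|=0.86013 <1
  x=-0.628: |R|=0.72695 <1
  x=-0.596: |R|=0.72369 <1
  x=-1.683: |R|=1.86624 >1
  x=-1.616: |R|=1.73431 >1
Interval (-1.1111, 0).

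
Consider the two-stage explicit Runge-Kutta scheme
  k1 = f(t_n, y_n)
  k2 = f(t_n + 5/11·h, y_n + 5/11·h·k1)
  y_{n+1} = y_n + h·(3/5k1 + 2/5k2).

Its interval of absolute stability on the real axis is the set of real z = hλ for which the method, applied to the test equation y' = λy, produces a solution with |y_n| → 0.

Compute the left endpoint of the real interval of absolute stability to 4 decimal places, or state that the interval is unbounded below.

left endpoint -5.5000.

Test eqn y'=λy, z=hλ:
  k1=λy_n ⇒ h·k1=z·y_n;  k2=λ(1+5/11z)y_n ⇒ h·k2=z(1+5/11z)y_n
  y_{n+1}/y_n = 1 + 3/5z + 2/5z(1+5/11z) = 1 + z + 2/11z²
  R(z) = 1 + z + 2/11z².

Find x<0 with |R(x)|<1.
x=-0.94: |R|=0.2207
R=1: x+2/11x²=0 ⇒ x=−11/2=-5.5000; min R=1−1/(4·2/11)=-0.3750>−1
Confirm numerically:
  x=-4.116: |R|=0.03574 <1
  x=-4.030: |R|=0.07711 <1
  x=-3.667: |R|=0.22211 <1
  x=-5.824: |R|=1.34309 >1
  x=-5.540: |R|=1.04029 >1
Stable set (-5.5000, 0).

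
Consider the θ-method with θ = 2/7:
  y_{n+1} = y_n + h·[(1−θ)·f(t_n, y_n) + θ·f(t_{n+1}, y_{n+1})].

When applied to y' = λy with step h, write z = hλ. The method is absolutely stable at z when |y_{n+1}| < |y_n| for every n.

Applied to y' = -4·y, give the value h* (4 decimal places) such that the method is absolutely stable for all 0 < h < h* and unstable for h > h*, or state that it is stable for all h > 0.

(-4.6667,0); λ=-4 ⇒ h* = (14/3)/4 = 1.1667.

On y'=λy, z=hλ:
  y_{n+1} = y_n + z·[5/7·y_n + 2/7·y_{n+1}] ⇒ (1 − 2/7z)y_{n+1} = (1 + 5/7z)y_n
  so R(z) = (1 + 5/7z)/(1 − 2/7z).

Need |R(x)|<1, x<0.
x=-0.4: |R|=0.6410
R=−1: 1+5/7x = −1+2/7x ⇒ -3/7x=2 ⇒ x=2/(-3/7)=-4.6667
Confirm numerically:
  x=-3.808: |R|=0.82375 <1
  x=-3.327: |R|=0.70565 <1
  x=-1.987: |R|=0.26745 <1
  x=-5.116: |R|=1.07823 >1
  x=-4.996: |R|=1.05815 >1
  x=-4.857: |R|=1.03416 >1
Stable set (-4.6667, 0).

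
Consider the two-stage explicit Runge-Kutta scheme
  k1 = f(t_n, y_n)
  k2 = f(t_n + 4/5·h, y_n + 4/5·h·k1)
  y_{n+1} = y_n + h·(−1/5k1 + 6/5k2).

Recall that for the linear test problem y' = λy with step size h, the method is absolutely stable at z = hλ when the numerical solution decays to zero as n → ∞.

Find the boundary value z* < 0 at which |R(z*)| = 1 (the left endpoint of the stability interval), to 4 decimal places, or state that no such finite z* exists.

On y'=λy, z=hλ:
  k1=λy_n ⇒ h·k1=z·y_n;  k2=λ(1+4/5z)y_n ⇒ h·k2=z(1+4/5z)y_n
  y_{n+1}/y_n = 1 − 1/5z + 6/5z(1+4/5z) = 1 + z + 24/25z²
  R(z) = 1 + z + 24/25z².

Need |R(x)|<1, x<0.
x=-1.25: |R|=1.2500
R=1: x+24/25x²=0 ⇒ x=−25/24=-1.0417; min R=1−1/(4·24/25)=0.7396>−1
Confirm numerically:
  x=-0.719: |R|=0.77728 <1
  x=-0.692: |R|=0.76771 <1
  x=-0.678: |R|=0.76330 <1
  x=-1.516: |R|=1.69033 >1
  x=-1.446: |R|=1.56128 >1
Stable set (-1.0417, 0).

left endpoint -1.0417.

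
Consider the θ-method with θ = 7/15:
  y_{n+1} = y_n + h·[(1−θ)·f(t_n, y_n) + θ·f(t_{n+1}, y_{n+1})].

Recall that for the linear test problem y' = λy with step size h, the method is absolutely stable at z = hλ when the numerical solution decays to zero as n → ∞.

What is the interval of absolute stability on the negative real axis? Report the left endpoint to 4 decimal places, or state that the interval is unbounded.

Test eqn y'=λy, z=hλ:
  y_{n+1} = y_n + z·[8/15·y_n + 7/15·y_{n+1}] ⇒ (1 − 7/15z)y_{n+1} = (1 + 8/15z)y_n
  R(z) = (1 + 8/15z)/(1 − 7/15z).

Find x<0 with |R(x)|<1.
x=-1.08: |R|=0.2819
R=−1: 1+8/15x = −1+7/15x ⇒ -1/15x=2 ⇒ x=2/(-1/15)=-30.0000
Confirm numerically:
  x=-21.330: |R|=0.94723 <1
  x=-20.332: |R|=0.93855 <1
  x=-12.690: |R|=0.83329 <1
  x=-30.347: |R|=1.00153 >1
  x=-30.315: |R|=1.00139 >1
  x=-30.247: |R|=1.00109 >1
Interval (-30.0000, 0).

z∈(-30.0000,0).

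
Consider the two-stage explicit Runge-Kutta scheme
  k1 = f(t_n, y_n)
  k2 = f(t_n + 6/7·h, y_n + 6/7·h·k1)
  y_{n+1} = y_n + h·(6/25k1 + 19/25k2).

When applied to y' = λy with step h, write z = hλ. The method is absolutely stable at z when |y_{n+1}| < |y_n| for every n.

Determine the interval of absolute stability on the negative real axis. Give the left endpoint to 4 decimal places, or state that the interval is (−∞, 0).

Test eqn y'=λy, z=hλ:
  k1=λy_n ⇒ h·k1=z·y_n;  k2=λ(1+6/7z)y_n ⇒ h·k2=z(1+6/7z)y_n
  y_{n+1}/y_n = 1 + 6/25z + 19/25z(1+6/7z) = 1 + z + 114/175z²
  Hence R(z) = 1 + z + 114/175z².

Need |R(x)|<1, x<0.
x=-1.28: |R|=0.7873
R=1: x+114/175x²=0 ⇒ x=−175/114=-1.5351; min R=1−1/(4·114/175)=0.6162>−1
Confirm numerically:
  x=-1.343: |R|=0.83195 <1
  x=-1.200: |R|=0.73806 <1
  x=-0.907: |R|=0.62890 <1
  x=-0.837: |R|=0.61937 <1
  x=-1.759: |R|=1.25657 >1
  x=-1.714: |R|=1.19976 >1
Interval (-1.5351, 0).

(-1.5351, 0).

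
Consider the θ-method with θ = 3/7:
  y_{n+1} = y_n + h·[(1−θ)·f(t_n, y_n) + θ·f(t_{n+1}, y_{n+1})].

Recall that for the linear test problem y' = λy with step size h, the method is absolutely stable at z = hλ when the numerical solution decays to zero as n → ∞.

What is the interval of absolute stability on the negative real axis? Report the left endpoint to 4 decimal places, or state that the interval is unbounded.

Set f=λy, z=hλ:
  y_{n+1} = y_n + z·[4/7·y_n + 3/7·y_{n+1}] ⇒ (1 − 3/7z)y_{n+1} = (1 + 4/7z)y_n
  ⇒ R(z) = (1 + 4/7z)/(1 − 3/7z).

Boundary: |R(x)|=1, x<0.
x=-1.11: |R|=0.2478
R=−1: 1+4/7x = −1+3/7x ⇒ -1/7x=2 ⇒ x=2/(-1/7)=-14.0000
Confirm numerically:
  x=-12.163: |R|=0.95776 <1
  x=-10.079: |R|=0.89470 <1
  x=-8.440: |R|=0.82797 <1
  x=-5.683: |R|=0.65416 <1
  x=-14.456: |R|=1.00905 >1
  x=-14.211: |R|=1.00425 >1
  x=-14.178: |R|=1.00359 >1
Interval (-14.0000, 0).

z∈(-14.0000,0).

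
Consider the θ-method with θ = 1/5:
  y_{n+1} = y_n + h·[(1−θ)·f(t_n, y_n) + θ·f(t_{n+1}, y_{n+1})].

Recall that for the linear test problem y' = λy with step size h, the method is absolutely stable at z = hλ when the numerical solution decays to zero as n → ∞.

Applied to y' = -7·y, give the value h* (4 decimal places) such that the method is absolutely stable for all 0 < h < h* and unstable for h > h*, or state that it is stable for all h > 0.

(-3.3333,0); λ=-7 ⇒ h* = (10/3)/7 = 0.4762.

On y'=λy, z=hλ:
  y_{n+1} = y_n + z·[4/5·y_n + 1/5·y_{n+1}] ⇒ (1 − 1/5z)y_{n+1} = (1 + 4/5z)y_n
  so R(z) = (1 + 4/5z)/(1 − 1/5z).

Boundary: |R(x)|=1, x<0.
x=-1.64: |R|=0.2349
R=−1: 1+4/5x = −1+1/5x ⇒ -3/5x=2 ⇒ x=2/(-3/5)=-3.3333
Confirm numerically:
  x=-3.110: |R|=0.91739 <1
  x=-3.107: |R|=0.91625 <1
  x=-2.431: |R|=0.63572 <1
  x=-1.607: |R|=0.21613 <1
  x=-3.746: |R|=1.14155 >1
  x=-3.393: |R|=1.02133 >1
  x=-3.380: |R|=1.01671 >1
Stable set (-3.3333, 0).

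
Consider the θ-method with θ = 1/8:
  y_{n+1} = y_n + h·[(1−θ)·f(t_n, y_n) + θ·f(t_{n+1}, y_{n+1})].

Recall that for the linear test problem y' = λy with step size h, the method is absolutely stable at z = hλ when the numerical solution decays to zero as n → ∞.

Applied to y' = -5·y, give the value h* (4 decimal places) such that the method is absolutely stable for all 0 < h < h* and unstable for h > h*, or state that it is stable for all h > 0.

On y'=λy, z=hλ:
  y_{n+1} = y_n + z·[7/8·y_n + 1/8·y_{n+1}] ⇒ (1 − 1/8z)y_{n+1} = (1 + 7/8z)y_n
  ⇒ R(z) = (1 + 7/8z)/(1 − 1/8z).

Solve |R(x)|<1 on ℝ⁻.
x=-1.16: |R|=0.0131
R=−1: 1+7/8x = −1+1/8x ⇒ -3/4x=2 ⇒ x=2/(-3/4)=-2.6667
Confirm numerically:
  x=-2.143: |R|=0.69023 <1
  x=-2.077: |R|=0.64890 <1
  x=-1.560: |R|=0.30544 <1
  x=-1.189: |R|=0.03515 <1
  x=-3.231: |R|=1.30149 >1
  x=-3.016: |R|=1.19027 >1
Interval (-2.6667, 0).

(-2.6667,0); λ=-5 ⇒ h* = (8/3)/5 = 0.5333.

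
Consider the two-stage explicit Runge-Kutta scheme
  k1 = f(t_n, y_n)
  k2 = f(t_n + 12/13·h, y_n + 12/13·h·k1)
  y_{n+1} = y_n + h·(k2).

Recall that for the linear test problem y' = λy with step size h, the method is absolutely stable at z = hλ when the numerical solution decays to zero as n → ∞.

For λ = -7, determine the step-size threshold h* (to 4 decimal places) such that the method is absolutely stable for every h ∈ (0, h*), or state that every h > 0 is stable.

Set f=λy, z=hλ:
  k1=λy_n ⇒ h·k1=z·y_n;  k2=λ(1+12/13z)y_n ⇒ h·k2=z(1+12/13z)y_n
  y_{n+1}/y_n = 1 + z(1+12/13z) = 1 + z + 12/13z²
  ⇒ R(z) = 1 + z + 12/13z².

Boundary: |R(x)|=1, x<0.
x=-1: |R|=0.9231
R=1: x+12/13x²=0 ⇒ x=−13/12=-1.0833; min R=1−1/(4·12/13)=0.7292>−1
Confirm numerically:
  x=-0.939: |R|=0.87490 <1
  x=-0.768: |R|=0.77645 <1
  x=-0.708: |R|=0.75471 <1
  x=-0.624: |R|=0.73542 <1
  x=-1.589: |R|=1.74170 >1
  x=-1.298: |R|=1.25720 >1
  x=-1.148: |R|=1.06853 >1
Stable set (-1.0833, 0).

(-1.0833,0); λ=-7 ⇒ h* = (13/12)/7 = 0.1548.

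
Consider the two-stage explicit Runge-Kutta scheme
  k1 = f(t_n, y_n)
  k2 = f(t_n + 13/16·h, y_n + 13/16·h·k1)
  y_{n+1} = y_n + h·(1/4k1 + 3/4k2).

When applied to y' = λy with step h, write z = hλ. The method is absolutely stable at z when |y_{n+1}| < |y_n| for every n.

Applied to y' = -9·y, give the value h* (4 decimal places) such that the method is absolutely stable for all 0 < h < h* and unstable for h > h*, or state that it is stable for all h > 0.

On y'=λy, z=hλ:
  k1=λy_n ⇒ h·k1=z·y_n;  k2=λ(1+13/16z)y_n ⇒ h·k2=z(1+13/16z)y_n
  y_{n+1}/y_n = 1 + 1/4z + 3/4z(1+13/16z) = 1 + z + 39/64z²
  so R(z) = 1 + z + 39/64z².

Solve |R(x)|<1 on ℝ⁻.
x=-0.32: |R|=0.7424
R=1: x+39/64x²=0 ⇒ x=−64/39=-1.6410; min R=1−1/(4·39/64)=0.5897>−1
Confirm numerically:
  x=-1.340: |R|=0.75419 <1
  x=-1.335: |R|=0.75104 <1
  x=-1.282: |R|=0.71952 <1
  x=-2.232: |R|=1.80380 >1
  x=-2.056: |R|=1.51991 >1
  x=-2.020: |R|=1.46649 >1
So |R|<1 on (-1.6410, 0).

(-1.6410,0); λ=-9 ⇒ h* = (64/39)/9 = 0.1823.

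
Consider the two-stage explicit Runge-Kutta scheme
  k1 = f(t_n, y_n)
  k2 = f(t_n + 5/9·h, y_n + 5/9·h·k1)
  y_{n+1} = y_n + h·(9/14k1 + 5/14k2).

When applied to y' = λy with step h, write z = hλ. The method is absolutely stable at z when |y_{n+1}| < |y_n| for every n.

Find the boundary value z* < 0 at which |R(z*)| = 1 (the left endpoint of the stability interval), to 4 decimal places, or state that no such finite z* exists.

z* = -5.0400.

On y'=λy, z=hλ:
  k1=λy_n ⇒ h·k1=z·y_n;  k2=λ(1+5/9z)y_n ⇒ h·k2=z(1+5/9z)y_n
  y_{n+1}/y_n = 1 + 9/14z + 5/14z(1+5/9z) = 1 + z + 25/126z²
  so R(z) = 1 + z + 25/126z².

Need |R(x)|<1, x<0.
x=-0.34: |R|=0.6829
R=1: x+25/126x²=0 ⇒ x=−126/25=-5.0400; min R=1−1/(4·25/126)=-0.2600>−1
Confirm numerically:
  x=-4.869: |R|=0.83480 <1
  x=-4.769: |R|=0.74357 <1
  x=-3.092: |R|=0.19508 <1
  x=-5.369: |R|=1.35048 >1
  x=-5.229: |R|=1.19609 >1
Interval (-5.0400, 0).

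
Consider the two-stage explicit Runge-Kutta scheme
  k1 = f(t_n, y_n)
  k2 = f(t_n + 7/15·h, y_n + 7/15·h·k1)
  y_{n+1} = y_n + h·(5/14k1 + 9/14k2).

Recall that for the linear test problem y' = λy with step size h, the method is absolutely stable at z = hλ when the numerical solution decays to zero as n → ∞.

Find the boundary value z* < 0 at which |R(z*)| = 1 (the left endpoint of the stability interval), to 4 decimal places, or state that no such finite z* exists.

Set f=λy, z=hλ:
  k1=λy_n ⇒ h·k1=z·y_n;  k2=λ(1+7/15z)y_n ⇒ h·k2=z(1+7/15z)y_n
  y_{n+1}/y_n = 1 + 5/14z + 9/14z(1+7/15z) = 1 + z + 3/10z²
  Hence R(z) = 1 + z + 3/10z².

Need |R(x)|<1, x<0.
x=-1.05: |R|=0.2807
R=1: x+3/10x²=0 ⇒ x=−10/3=-3.3333; min R=1−1/(4·3/10)=0.1667>−1
Confirm numerically:
  x=-3.273: |R|=0.94076 <1
  x=-2.972: |R|=0.67784 <1
  x=-1.507: |R|=0.17431 <1
  x=-3.742: |R|=1.45877 >1
  x=-3.486: |R|=1.15966 >1
So |R|<1 on (-3.3333, 0).

z* = -3.3333.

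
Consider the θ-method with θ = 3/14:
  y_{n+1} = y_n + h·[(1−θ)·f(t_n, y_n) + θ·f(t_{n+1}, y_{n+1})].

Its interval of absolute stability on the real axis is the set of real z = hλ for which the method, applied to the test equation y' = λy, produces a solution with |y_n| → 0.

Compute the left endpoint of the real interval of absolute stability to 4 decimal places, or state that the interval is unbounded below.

With y'=λy (z=hλ):
  y_{n+1} = y_n + z·[11/14·y_n + 3/14·y_{n+1}] ⇒ (1 − 3/14z)y_{n+1} = (1 + 11/14z)y_n
  so R(z) = (1 + 11/14z)/(1 − 3/14z).

Find x<0 with |R(x)|<1.
x=-1.53: |R|=0.1522
R=−1: 1+11/14x = −1+3/14x ⇒ -4/7x=2 ⇒ x=2/(-4/7)=-3.5000
Confirm numerically:
  x=-3.403: |R|=0.96795 <1
  x=-3.326: |R|=0.94195 <1
  x=-2.938: |R|=0.80293 <1
  x=-4.069: |R|=1.17369 >1
  x=-3.797: |R|=1.09358 >1
So |R|<1 on (-3.5000, 0).

left endpoint -3.5000.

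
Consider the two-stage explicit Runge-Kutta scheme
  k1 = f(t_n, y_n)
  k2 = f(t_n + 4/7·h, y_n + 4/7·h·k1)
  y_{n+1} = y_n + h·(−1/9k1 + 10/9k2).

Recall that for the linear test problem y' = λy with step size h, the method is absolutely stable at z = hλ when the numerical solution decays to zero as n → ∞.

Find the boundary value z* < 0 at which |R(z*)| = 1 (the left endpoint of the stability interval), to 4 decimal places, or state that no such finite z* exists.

z* = -1.5750.

On y'=λy, z=hλ:
  k1=λy_n ⇒ h·k1=z·y_n;  k2=λ(1+4/7z)y_n ⇒ h·k2=z(1+4/7z)y_n
  y_{n+1}/y_n = 1 − 1/9z + 10/9z(1+4/7z) = 1 + z + 40/63z²
  ⇒ R(z) = 1 + z + 40/63z².

Find x<0 with |R(x)|<1.
x=-0.45: |R|=0.6786
R=1: x+40/63x²=0 ⇒ x=−63/40=-1.5750; min R=1−1/(4·40/63)=0.6062>−1
Confirm numerically:
  x=-1.208: |R|=0.71852 <1
  x=-0.984: |R|=0.63077 <1
  x=-0.910: |R|=0.61578 <1
  x=-0.790: |R|=0.60625 <1
  x=-2.031: |R|=1.58802 >1
  x=-1.988: |R|=1.52130 >1
Interval (-1.5750, 0).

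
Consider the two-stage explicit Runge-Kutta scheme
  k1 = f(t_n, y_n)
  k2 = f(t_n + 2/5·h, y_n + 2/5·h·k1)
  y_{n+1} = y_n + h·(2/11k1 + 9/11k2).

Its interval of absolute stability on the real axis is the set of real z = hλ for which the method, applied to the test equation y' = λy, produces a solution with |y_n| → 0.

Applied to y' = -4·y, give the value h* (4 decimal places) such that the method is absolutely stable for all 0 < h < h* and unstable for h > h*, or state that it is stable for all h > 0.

(-3.0556,0); λ=-4 ⇒ h* = (55/18)/4 = 0.7639.

On y'=λy, z=hλ:
  k1=λy_n ⇒ h·k1=z·y_n;  k2=λ(1+2/5z)y_n ⇒ h·k2=z(1+2/5z)y_n
  y_{n+1}/y_n = 1 + 2/11z + 9/11z(1+2/5z) = 1 + z + 18/55z²
  R(z) = 1 + z + 18/55z².

Boundary: |R(x)|=1, x<0.
x=-1.56: |R|=0.2365
R=1: x+18/55x²=0 ⇒ x=−55/18=-3.0556; min R=1−1/(4·18/55)=0.2361>−1
Confirm numerically:
  x=-2.621: |R|=0.62725 <1
  x=-2.591: |R|=0.60607 <1
  x=-1.788: |R|=0.25827 <1
  x=-1.498: |R|=0.23640 <1
  x=-3.622: |R|=1.67145 >1
  x=-3.455: |R|=1.45166 >1
  x=-3.354: |R|=1.32759 >1
Stable set (-3.0556, 0).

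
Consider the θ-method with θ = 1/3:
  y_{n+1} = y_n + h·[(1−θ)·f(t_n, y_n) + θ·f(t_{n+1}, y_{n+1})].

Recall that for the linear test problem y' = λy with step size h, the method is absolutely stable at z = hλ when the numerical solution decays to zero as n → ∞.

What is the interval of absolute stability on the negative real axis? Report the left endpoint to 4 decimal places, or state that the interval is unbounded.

z∈(-6.0000,0).

With y'=λy (z=hλ):
  y_{n+1} = y_n + z·[2/3·y_n + 1/3·y_{n+1}] ⇒ (1 − 1/3z)y_{n+1} = (1 + 2/3z)y_n
  Hence R(z) = (1 + 2/3z)/(1 − 1/3z).

Solve |R(x)|<1 on ℝ⁻.
x=-1.75: |R|=0.1053
R=−1: 1+2/3x = −1+1/3x ⇒ -1/3x=2 ⇒ x=2/(-1/3)=-6.0000
Confirm numerically:
  x=-4.617: |R|=0.81843 <1
  x=-4.403: |R|=0.78428 <1
  x=-4.401: |R|=0.78395 <1
  x=-2.824: |R|=0.45467 <1
  x=-6.535: |R|=1.05611 >1
  x=-6.160: |R|=1.01747 >1
Stable set (-6.0000, 0).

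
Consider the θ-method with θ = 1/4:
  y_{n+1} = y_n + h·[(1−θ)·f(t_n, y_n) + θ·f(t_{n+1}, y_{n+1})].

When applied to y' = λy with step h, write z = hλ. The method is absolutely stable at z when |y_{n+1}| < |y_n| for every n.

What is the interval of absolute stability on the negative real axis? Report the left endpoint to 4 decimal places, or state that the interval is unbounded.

(-4.0000, 0).

Test eqn y'=λy, z=hλ:
  y_{n+1} = y_n + z·[3/4·y_n + 1/4·y_{n+1}] ⇒ (1 − 1/4z)y_{n+1} = (1 + 3/4z)y_n
  ⇒ R(z) = (1 + 3/4z)/(1 − 1/4z).

Solve |R(x)|<1 on ℝ⁻.
x=-0.54: |R|=0.5242
R=−1: 1+3/4x = −1+1/4x ⇒ -1/2x=2 ⇒ x=2/(-1/2)=-4.0000
Confirm numerically:
  x=-3.766: |R|=0.93974 <1
  x=-3.445: |R|=0.85091 <1
  x=-2.912: |R|=0.68519 <1
  x=-2.534: |R|=0.55127 <1
  x=-4.596: |R|=1.13867 >1
  x=-4.323: |R|=1.07762 >1
So |R|<1 on (-4.0000, 0).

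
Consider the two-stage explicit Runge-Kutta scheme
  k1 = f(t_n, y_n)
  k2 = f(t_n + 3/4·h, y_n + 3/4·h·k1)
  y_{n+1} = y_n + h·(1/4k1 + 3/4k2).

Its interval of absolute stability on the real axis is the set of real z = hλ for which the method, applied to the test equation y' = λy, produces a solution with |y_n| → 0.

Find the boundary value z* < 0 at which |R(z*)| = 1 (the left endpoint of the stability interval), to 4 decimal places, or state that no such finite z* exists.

With y'=λy (z=hλ):
  k1=λy_n ⇒ h·k1=z·y_n;  k2=λ(1+3/4z)y_n ⇒ h·k2=z(1+3/4z)y_n
  y_{n+1}/y_n = 1 + 1/4z + 3/4z(1+3/4z) = 1 + z + 9/16z²
  R(z) = 1 + z + 9/16z².

Boundary: |R(x)|=1, x<0.
x=-0.77: |R|=0.5635
R=1: x+9/16x²=0 ⇒ x=−16/9=-1.7778; min R=1−1/(4·9/16)=0.5556>−1
Confirm numerically:
  x=-1.106: |R|=0.58207 <1
  x=-0.796: |R|=0.56041 <1
  x=-0.717: |R|=0.57218 <1
  x=-2.326: |R|=1.71728 >1
  x=-1.842: |R|=1.06654 >1
Interval (-1.7778, 0).

left endpoint -1.7778.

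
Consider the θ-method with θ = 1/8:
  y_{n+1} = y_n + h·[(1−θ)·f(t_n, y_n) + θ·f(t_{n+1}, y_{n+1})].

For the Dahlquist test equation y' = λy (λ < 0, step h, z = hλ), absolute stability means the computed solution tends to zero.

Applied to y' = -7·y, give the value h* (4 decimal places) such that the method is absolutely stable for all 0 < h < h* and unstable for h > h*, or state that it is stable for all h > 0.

(-2.6667,0); λ=-7 ⇒ h* = (8/3)/7 = 0.3810.

With y'=λy (z=hλ):
  y_{n+1} = y_n + z·[7/8·y_n + 1/8·y_{n+1}] ⇒ (1 − 1/8z)y_{n+1} = (1 + 7/8z)y_n
  Hence R(z) = (1 + 7/8z)/(1 − 1/8z).

Solve |R(x)|<1 on ℝ⁻.
x=-1.19: |R|=0.0359
R=−1: 1+7/8x = −1+1/8x ⇒ -3/4x=2 ⇒ x=2/(-3/4)=-2.6667
Confirm numerically:
  x=-2.431: |R|=0.86444 <1
  x=-2.363: |R|=0.82418 <1
  x=-1.823: |R|=0.48468 <1
  x=-1.605: |R|=0.33680 <1
  x=-3.246: |R|=1.30909 >1
  x=-2.810: |R|=1.07956 >1
Interval (-2.6667, 0).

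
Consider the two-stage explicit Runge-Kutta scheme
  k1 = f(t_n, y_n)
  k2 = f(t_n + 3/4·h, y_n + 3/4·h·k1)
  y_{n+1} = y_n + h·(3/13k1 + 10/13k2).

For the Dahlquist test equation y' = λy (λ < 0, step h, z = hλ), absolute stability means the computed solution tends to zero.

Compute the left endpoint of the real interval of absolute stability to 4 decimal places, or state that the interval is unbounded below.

Set f=λy, z=hλ:
  k1=λy_n ⇒ h·k1=z·y_n;  k2=λ(1+3/4z)y_n ⇒ h·k2=z(1+3/4z)y_n
  y_{n+1}/y_n = 1 + 3/13z + 10/13z(1+3/4z) = 1 + z + 15/26z²
  Hence R(z) = 1 + z + 15/26z².

Boundary: |R(x)|=1, x<0.
x=-1.14: |R|=0.6098
R=1: x+15/26x²=0 ⇒ x=−26/15=-1.7333; min R=1−1/(4·15/26)=0.5667>−1
Confirm numerically:
  x=-1.298: |R|=0.67400 <1
  x=-1.222: |R|=0.63951 <1
  x=-1.139: |R|=0.60945 <1
  x=-2.267: |R|=1.69797 >1
  x=-1.838: |R|=1.11099 >1
  x=-1.785: |R|=1.05321 >1
Interval (-1.7333, 0).

left endpoint -1.7333.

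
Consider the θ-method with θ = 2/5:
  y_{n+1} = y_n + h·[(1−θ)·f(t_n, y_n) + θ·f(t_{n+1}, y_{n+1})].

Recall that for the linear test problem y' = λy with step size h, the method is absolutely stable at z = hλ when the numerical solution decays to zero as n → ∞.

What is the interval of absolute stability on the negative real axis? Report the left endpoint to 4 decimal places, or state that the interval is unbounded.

With y'=λy (z=hλ):
  y_{n+1} = y_n + z·[3/5·y_n + 2/5·y_{n+1}] ⇒ (1 − 2/5z)y_{n+1} = (1 + 3/5z)y_n
  so R(z) = (1 + 3/5z)/(1 − 2/5z).

Solve |R(x)|<1 on ℝ⁻.
x=-0.44: |R|=0.6259
R=−1: 1+3/5x = −1+2/5x ⇒ -1/5x=2 ⇒ x=2/(-1/5)=-10.0000
Confirm numerically:
  x=-9.282: |R|=0.96953 <1
  x=-7.951: |R|=0.90197 <1
  x=-4.162: |R|=0.56184 <1
  x=-10.539: |R|=1.02067 >1
  x=-10.378: |R|=1.01468 >1
  x=-10.327: |R|=1.01275 >1
So |R|<1 on (-10.0000, 0).

(-10.0000, 0).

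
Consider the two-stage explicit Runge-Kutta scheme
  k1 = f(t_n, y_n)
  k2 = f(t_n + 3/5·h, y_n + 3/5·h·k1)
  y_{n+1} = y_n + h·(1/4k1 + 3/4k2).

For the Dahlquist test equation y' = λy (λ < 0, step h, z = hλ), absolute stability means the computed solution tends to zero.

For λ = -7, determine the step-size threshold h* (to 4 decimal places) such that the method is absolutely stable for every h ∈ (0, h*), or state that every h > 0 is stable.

On y'=λy, z=hλ:
  k1=λy_n ⇒ h·k1=z·y_n;  k2=λ(1+3/5z)y_n ⇒ h·k2=z(1+3/5z)y_n
  y_{n+1}/y_n = 1 + 1/4z + 3/4z(1+3/5z) = 1 + z + 9/20z²
  so R(z) = 1 + z + 9/20z².

Boundary: |R(x)|=1, x<0.
x=-0.87: |R|=0.4706
R=1: x+9/20x²=0 ⇒ x=−20/9=-2.2222; min R=1−1/(4·9/20)=0.4444>−1
Confirm numerically:
  x=-1.947: |R|=0.75886 <1
  x=-1.624: |R|=0.56282 <1
  x=-1.298: |R|=0.46016 <1
  x=-2.708: |R|=1.59197 >1
  x=-2.612: |R|=1.45814 >1
Stable set (-2.2222, 0).

(-2.2222,0); λ=-7 ⇒ h* = (20/9)/7 = 0.3175.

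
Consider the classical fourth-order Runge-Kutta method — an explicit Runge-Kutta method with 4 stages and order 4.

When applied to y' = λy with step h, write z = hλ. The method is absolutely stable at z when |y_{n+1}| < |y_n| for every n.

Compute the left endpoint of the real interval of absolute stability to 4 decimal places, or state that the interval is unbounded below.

z* = -2.7853.

Test eqn y'=λy, z=hλ:
  order 4, 4-stage ⇒ R(z)=1+z+z^2/2+z^3/6+z^4/24
  (e.g. R(-0.67)=0.51272, |R|=0.51272)

Solve |R(x)|<1 on ℝ⁻.
x=-0.67: |R|=0.5127
|R(-2.02)|=0.3402 |R(-1.3)|=0.2978 |R(-1.19)|=0.3207
Bisect:
  x_lo=-3.3791 |R|=2.3318  x_hi=-0.1093 |R|=0.8964
  mid=-1.74419 |R|=0.27817 →hi
  mid=-2.56163 |R|=0.71192 →hi
  mid=-2.97034 |R|=1.31678 →lo
  mid=-2.76599 |R|=0.97128 →hi
  mid=-2.86816 |R|=1.13230 →lo
  mid=-2.81707 |R|=1.04898 →lo
  mid=-2.79153 |R|=1.00944 →lo
  mid=-2.77876 |R|=0.99019 →hi
  mid=-2.78514 |R|=0.99977 →hi
  ...
  [-2.78534,-2.78514] ⇒ x*=-2.7853
So |R|<1 on (-2.7853, 0).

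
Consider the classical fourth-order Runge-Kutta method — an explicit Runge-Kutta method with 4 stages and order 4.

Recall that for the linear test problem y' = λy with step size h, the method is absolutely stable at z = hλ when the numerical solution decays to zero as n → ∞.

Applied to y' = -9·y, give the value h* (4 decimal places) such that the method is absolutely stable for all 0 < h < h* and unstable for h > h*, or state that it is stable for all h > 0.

With y'=λy (z=hλ):
  order 4, 4-stage ⇒ R(z)=1+z+z^2/2+z^3/6+z^4/24
  (e.g. R(-0.83)=0.43893, |R|=0.43893)

Boundary: |R(x)|=1, x<0.
x=-0.83: |R|=0.4389
|R(-1.35)|=0.2896 |R(-1.27)|=0.3034
Bisect:
  x_lo=-3.6768 |R|=3.4134  x_hi=-0.3863 |R|=0.6796
  mid=-2.03157 |R|=0.34436 →hi
  mid=-2.85420 |R|=1.10896 →lo
  mid=-2.44289 |R|=0.59512 →hi
  mid=-2.64854 |R|=0.81265 →hi
  mid=-2.75137 |R|=0.95005 →hi
  mid=-2.80279 |R|=1.02670 →lo
  mid=-2.77708 |R|=0.98769 →hi
  ...
  [-2.78531,-2.78511] ⇒ x*=-2.7853
Stable set (-2.7853, 0).

(-2.7853,0); λ=-9 ⇒ h* = 0.3095.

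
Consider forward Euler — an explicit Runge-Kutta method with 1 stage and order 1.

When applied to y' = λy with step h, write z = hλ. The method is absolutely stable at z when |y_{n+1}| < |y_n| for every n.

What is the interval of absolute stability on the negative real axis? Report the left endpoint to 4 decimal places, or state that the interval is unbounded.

z∈(-2.0000,0).

With y'=λy (z=hλ):
  order 1, 1-stage ⇒ R(z)=1+z
  (e.g. R(-1.51)=-0.51000, |R|=0.51000)

Boundary: |R(x)|=1, x<0.
x=-1.51: |R|=0.5100
|R(-1.55)|=0.5500 |R(-1.36)|=0.3600 |R(-1.16)|=0.1600
Bisect:
  x_lo=-2.5005 |R|=1.5005  x_hi=-0.3236 |R|=0.6764
  mid=-1.41206 |R|=0.41206 →hi
  mid=-1.95628 |R|=0.95628 →hi
  mid=-2.22839 |R|=1.22839 →lo
  mid=-2.09233 |R|=1.09233 →lo
  mid=-2.02430 |R|=1.02430 →lo
  mid=-1.99029 |R|=0.99029 →hi
  mid=-2.00730 |R|=1.00730 →lo
  mid=-1.99879 |R|=0.99879 →hi
  mid=-2.00304 |R|=1.00304 →lo
  mid=-2.00092 |R|=1.00092 →lo
  ...
  [-2.00012,-1.99999] ⇒ x*=-2.0000
So |R|<1 on (-2.0000, 0).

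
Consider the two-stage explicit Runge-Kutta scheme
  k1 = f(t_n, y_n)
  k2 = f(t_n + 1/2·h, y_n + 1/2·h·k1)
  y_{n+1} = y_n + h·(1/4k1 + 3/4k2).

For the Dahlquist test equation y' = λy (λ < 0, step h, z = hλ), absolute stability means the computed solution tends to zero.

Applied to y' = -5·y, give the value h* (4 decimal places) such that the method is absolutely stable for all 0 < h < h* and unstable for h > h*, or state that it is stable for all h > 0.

(-2.6667,0); λ=-5 ⇒ h* = (8/3)/5 = 0.5333.

Test eqn y'=λy, z=hλ:
  k1=λy_n ⇒ h·k1=z·y_n;  k2=λ(1+1/2z)y_n ⇒ h·k2=z(1+1/2z)y_n
  y_{n+1}/y_n = 1 + 1/4z + 3/4z(1+1/2z) = 1 + z + 3/8z²
  Hence R(z) = 1 + z + 3/8z².

Need |R(x)|<1, x<0.
x=-1.34: |R|=0.3334
R=1: x+3/8x²=0 ⇒ x=−8/3=-2.6667; min R=1−1/(4·3/8)=0.3333>−1
Confirm numerically:
  x=-2.510: |R|=0.85254 <1
  x=-2.041: |R|=0.52113 <1
  x=-1.302: |R|=0.33370 <1
  x=-2.908: |R|=1.26317 >1
  x=-2.865: |R|=1.21308 >1
  x=-2.839: |R|=1.18347 >1
Interval (-2.6667, 0).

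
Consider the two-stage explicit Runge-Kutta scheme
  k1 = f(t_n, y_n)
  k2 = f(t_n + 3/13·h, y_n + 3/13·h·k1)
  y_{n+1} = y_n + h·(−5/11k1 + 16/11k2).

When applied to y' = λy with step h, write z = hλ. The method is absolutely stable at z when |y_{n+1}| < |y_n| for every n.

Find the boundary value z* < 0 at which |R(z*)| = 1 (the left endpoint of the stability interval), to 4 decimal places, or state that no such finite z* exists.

z* = -2.9792.

Test eqn y'=λy, z=hλ:
  k1=λy_n ⇒ h·k1=z·y_n;  k2=λ(1+3/13z)y_n ⇒ h·k2=z(1+3/13z)y_n
  y_{n+1}/y_n = 1 − 5/11z + 16/11z(1+3/13z) = 1 + z + 48/143z²
  R(z) = 1 + z + 48/143z².

Need |R(x)|<1, x<0.
x=-0.67: |R|=0.4807
R=1: x+48/143x²=0 ⇒ x=−143/48=-2.9792; min R=1−1/(4·48/143)=0.2552>−1
Confirm numerically:
  x=-2.771: |R|=0.80638 <1
  x=-2.125: |R|=0.39073 <1
  x=-1.199: |R|=0.28355 <1
  x=-3.410: |R|=1.49314 >1
  x=-3.169: |R|=1.20193 >1
Stable set (-2.9792, 0).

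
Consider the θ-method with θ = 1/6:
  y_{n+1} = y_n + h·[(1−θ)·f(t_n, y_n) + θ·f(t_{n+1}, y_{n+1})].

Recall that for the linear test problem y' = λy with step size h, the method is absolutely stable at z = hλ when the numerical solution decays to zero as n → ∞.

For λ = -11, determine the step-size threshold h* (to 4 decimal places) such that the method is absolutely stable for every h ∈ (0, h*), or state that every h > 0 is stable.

(-3.0000,0); λ=-11 ⇒ h* = (3)/11 = 0.2727.

With y'=λy (z=hλ):
  y_{n+1} = y_n + z·[5/6·y_n + 1/6·y_{n+1}] ⇒ (1 − 1/6z)y_{n+1} = (1 + 5/6z)y_n
  so R(z) = (1 + 5/6z)/(1 − 1/6z).

Boundary: |R(x)|=1, x<0.
x=-0.62: |R|=0.4381
R=−1: 1+5/6x = −1+1/6x ⇒ -2/3x=2 ⇒ x=2/(-2/3)=-3.0000
Confirm numerically:
  x=-2.766: |R|=0.89322 <1
  x=-2.566: |R|=0.79734 <1
  x=-2.365: |R|=0.69635 <1
  x=-1.660: |R|=0.30026 <1
  x=-3.337: |R|=1.14437 >1
  x=-3.064: |R|=1.02824 >1
Interval (-3.0000, 0).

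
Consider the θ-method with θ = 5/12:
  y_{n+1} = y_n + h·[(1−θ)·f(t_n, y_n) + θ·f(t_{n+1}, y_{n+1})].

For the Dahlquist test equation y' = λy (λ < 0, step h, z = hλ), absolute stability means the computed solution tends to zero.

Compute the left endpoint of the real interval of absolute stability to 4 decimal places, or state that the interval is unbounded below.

Set f=λy, z=hλ:
  y_{n+1} = y_n + z·[7/12·y_n + 5/12·y_{n+1}] ⇒ (1 − 5/12z)y_{n+1} = (1 + 7/12z)y_n
  so R(z) = (1 + 7/12z)/(1 − 5/12z).

Boundary: |R(x)|=1, x<0.
x=-0.42: |R|=0.6426
R=−1: 1+7/12x = −1+5/12x ⇒ -1/6x=2 ⇒ x=2/(-1/6)=-12.0000
Confirm numerically:
  x=-11.711: |R|=0.99181 <1
  x=-11.183: |R|=0.97594 <1
  x=-10.845: |R|=0.96512 <1
  x=-7.012: |R|=0.78802 <1
  x=-12.034: |R|=1.00094 >1
  x=-12.022: |R|=1.00061 >1
So |R|<1 on (-12.0000, 0).

left endpoint -12.0000.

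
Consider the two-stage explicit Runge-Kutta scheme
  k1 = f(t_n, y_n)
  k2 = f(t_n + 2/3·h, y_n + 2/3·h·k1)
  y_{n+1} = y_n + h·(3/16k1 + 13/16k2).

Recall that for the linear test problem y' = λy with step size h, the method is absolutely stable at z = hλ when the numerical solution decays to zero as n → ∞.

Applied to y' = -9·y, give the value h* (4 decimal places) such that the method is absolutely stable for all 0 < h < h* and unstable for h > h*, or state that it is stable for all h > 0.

(-1.8462,0); λ=-9 ⇒ h* = (24/13)/9 = 0.2051.

Test eqn y'=λy, z=hλ:
  k1=λy_n ⇒ h·k1=z·y_n;  k2=λ(1+2/3z)y_n ⇒ h·k2=z(1+2/3z)y_n
  y_{n+1}/y_n = 1 + 3/16z + 13/16z(1+2/3z) = 1 + z + 13/24z²
  so R(z) = 1 + z + 13/24z².

Solve |R(x)|<1 on ℝ⁻.
x=-1.01: |R|=0.5426
R=1: x+13/24x²=0 ⇒ x=−24/13=-1.8462; min R=1−1/(4·13/24)=0.5385>−1
Confirm numerically:
  x=-1.173: |R|=0.57229 <1
  x=-1.011: |R|=0.54265 <1
  x=-0.741: |R|=0.55642 <1
  x=-2.283: |R|=1.54021 >1
  x=-2.190: |R|=1.40789 >1
Stable set (-1.8462, 0).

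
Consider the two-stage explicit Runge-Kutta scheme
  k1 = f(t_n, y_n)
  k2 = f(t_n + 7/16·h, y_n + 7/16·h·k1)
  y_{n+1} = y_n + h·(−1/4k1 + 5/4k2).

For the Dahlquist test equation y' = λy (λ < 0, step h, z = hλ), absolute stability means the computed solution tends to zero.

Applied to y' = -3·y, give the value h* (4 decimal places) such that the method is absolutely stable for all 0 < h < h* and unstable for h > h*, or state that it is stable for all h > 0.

Test eqn y'=λy, z=hλ:
  k1=λy_n ⇒ h·k1=z·y_n;  k2=λ(1+7/16z)y_n ⇒ h·k2=z(1+7/16z)y_n
  y_{n+1}/y_n = 1 − 1/4z + 5/4z(1+7/16z) = 1 + z + 35/64z²
  R(z) = 1 + z + 35/64z².

Boundary: |R(x)|=1, x<0.
x=-0.56: |R|=0.6115
R=1: x+35/64x²=0 ⇒ x=−64/35=-1.8286; min R=1−1/(4·35/64)=0.5429>−1
Confirm numerically:
  x=-1.779: |R|=0.95177 <1
  x=-1.666: |R|=0.85188 <1
  x=-1.137: |R|=0.56998 <1
  x=-0.749: |R|=0.55780 <1
  x=-1.998: |R|=1.18513 >1
  x=-1.908: |R|=1.08288 >1
Stable set (-1.8286, 0).

(-1.8286,0); λ=-3 ⇒ h* = (64/35)/3 = 0.6095.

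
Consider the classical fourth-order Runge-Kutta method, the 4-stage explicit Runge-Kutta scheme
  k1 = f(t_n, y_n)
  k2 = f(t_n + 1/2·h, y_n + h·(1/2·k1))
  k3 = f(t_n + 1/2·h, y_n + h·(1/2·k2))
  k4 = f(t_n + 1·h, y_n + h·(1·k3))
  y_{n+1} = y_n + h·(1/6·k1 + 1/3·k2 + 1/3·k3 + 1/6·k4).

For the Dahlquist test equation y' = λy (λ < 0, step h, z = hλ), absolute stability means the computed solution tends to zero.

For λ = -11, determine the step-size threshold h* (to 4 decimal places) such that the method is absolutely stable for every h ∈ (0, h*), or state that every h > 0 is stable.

(-2.7853,0); λ=-11 ⇒ h* = 0.2532.

On y'=λy, z=hλ:
  order 4, 4-stage ⇒ R(z)=1+z+z^2/2+z^3/6+z^4/24
  (e.g. R(-1.13)=0.33590, |R|=0.33590)

Boundary: |R(x)|=1, x<0.
x=-1.13: |R|=0.3359
|R(-3.18)|=1.7775 |R(-2.01)|=0.3367 |R(-1.91)|=0.3073
Bisect:
  x_lo=-3.5612 |R|=2.9541  x_hi=-0.3330 |R|=0.7168
  mid=-1.94711 |R|=0.31708 →hi
  mid=-2.75414 |R|=0.95404 →hi
  mid=-3.15766 |R|=1.72273 →lo
  mid=-2.95590 |R|=1.28921 →lo
  mid=-2.85502 |R|=1.11032 →lo
  mid=-2.80458 |R|=1.02948 →lo
  mid=-2.77936 |R|=0.99110 →hi
  mid=-2.79197 |R|=1.01012 →lo
  mid=-2.78567 |R|=1.00057 →lo
  mid=-2.78252 |R|=0.99582 →hi
  ...
  [-2.78547,-2.78527] ⇒ x*=-2.7853
So |R|<1 on (-2.7853, 0).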